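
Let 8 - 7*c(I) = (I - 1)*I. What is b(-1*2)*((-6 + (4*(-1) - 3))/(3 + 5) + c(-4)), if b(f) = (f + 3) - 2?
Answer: 187/56 ≈ 3.3393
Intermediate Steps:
c(I) = 8/7 - I*(-1 + I)/7 (c(I) = 8/7 - (I - 1)*I/7 = 8/7 - (-1 + I)*I/7 = 8/7 - I*(-1 + I)/7)
b(f) = 1 + f (b(f) = (3 + f) - 2 = 1 + f)
b(-1*2)*((-6 + (4*(-1) - 3))/(3 + 5) + c(-4)) = (1 - 1*2)*((-6 + (4*(-1) - 3))/(3 + 5) + (8/7 - ⅐*(-4)² + (⅐)*(-4))) = (1 - 2)*((-6 + (-4 - 3))/8 + (8/7 - ⅐*16 - 4/7)) = -((-6 - 7)*(⅛) + (8/7 - 16/7 - 4/7)) = -(-13*⅛ - 12/7) = -(-13/8 - 12/7) = -1*(-187/56) = 187/56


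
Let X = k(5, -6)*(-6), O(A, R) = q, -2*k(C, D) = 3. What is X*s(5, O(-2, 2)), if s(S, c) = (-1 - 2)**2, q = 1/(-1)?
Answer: 81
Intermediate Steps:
k(C, D) = -3/2 (k(C, D) = -1/2*3 = -3/2)
q = -1
O(A, R) = -1
s(S, c) = 9 (s(S, c) = (-3)**2 = 9)
X = 9 (X = -3/2*(-6) = 9)
X*s(5, O(-2, 2)) = 9*9 = 81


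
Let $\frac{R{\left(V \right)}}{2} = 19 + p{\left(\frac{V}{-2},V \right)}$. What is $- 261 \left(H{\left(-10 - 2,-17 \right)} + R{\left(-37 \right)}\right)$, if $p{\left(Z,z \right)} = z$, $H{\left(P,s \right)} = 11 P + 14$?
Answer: $40194$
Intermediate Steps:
$H{\left(P,s \right)} = 14 + 11 P$
$R{\left(V \right)} = 38 + 2 V$ ($R{\left(V \right)} = 2 \left(19 + V\right) = 38 + 2 V$)
$- 261 \left(H{\left(-10 - 2,-17 \right)} + R{\left(-37 \right)}\right) = - 261 \left(\left(14 + 11 \left(-10 - 2\right)\right) + \left(38 + 2 \left(-37\right)\right)\right) = - 261 \left(\left(14 + 11 \left(-12\right)\right) + \left(38 - 74\right)\right) = - 261 \left(\left(14 - 132\right) - 36\right) = - 261 \left(-118 - 36\right) = \left(-261\right) \left(-154\right) = 40194$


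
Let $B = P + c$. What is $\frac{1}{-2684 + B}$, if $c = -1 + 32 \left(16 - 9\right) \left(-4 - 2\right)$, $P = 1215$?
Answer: $- \frac{1}{2814} \approx -0.00035537$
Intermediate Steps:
$c = -1345$ ($c = -1 + 32 \left(16 - 9\right) \left(-6\right) = -1 + 32 \cdot 7 \left(-6\right) = -1 + 32 \left(-42\right) = -1 - 1344 = -1345$)
$B = -130$ ($B = 1215 - 1345 = -130$)
$\frac{1}{-2684 + B} = \frac{1}{-2684 - 130} = \frac{1}{-2814} = - \frac{1}{2814}$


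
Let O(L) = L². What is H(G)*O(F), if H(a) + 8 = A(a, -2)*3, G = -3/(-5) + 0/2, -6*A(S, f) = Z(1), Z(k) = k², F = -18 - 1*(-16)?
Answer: -34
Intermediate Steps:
F = -2 (F = -18 + 16 = -2)
A(S, f) = -⅙ (A(S, f) = -⅙*1² = -⅙*1 = -⅙)
G = ⅗ (G = -3*(-⅕) + 0*(½) = ⅗ + 0 = ⅗ ≈ 0.60000)
H(a) = -17/2 (H(a) = -8 - ⅙*3 = -8 - ½ = -17/2)
H(G)*O(F) = -17/2*(-2)² = -17/2*4 = -34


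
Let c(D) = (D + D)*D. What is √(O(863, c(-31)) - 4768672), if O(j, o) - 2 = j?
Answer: I*√4767807 ≈ 2183.5*I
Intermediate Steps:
c(D) = 2*D² (c(D) = (2*D)*D = 2*D²)
O(j, o) = 2 + j
√(O(863, c(-31)) - 4768672) = √((2 + 863) - 4768672) = √(865 - 4768672) = √(-4767807) = I*√4767807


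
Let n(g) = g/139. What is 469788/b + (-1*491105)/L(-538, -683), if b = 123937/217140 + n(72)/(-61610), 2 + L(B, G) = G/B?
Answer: 1134084134997476098/758386253109 ≈ 1.4954e+6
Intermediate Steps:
n(g) = g/139 (n(g) = g*(1/139) = g/139)
L(B, G) = -2 + G/B
b = 1929736013/3380984292 (b = 123937/217140 + ((1/139)*72)/(-61610) = 123937*(1/217140) + (72/139)*(-1/61610) = 11267/19740 - 36/4281895 = 1929736013/3380984292 ≈ 0.57076)
469788/b + (-1*491105)/L(-538, -683) = 469788/(1929736013/3380984292) + (-1*491105)/(-2 - 683/(-538)) = 469788*(3380984292/1929736013) - 491105/(-2 - 683*(-1/538)) = 1588345848570096/1929736013 - 491105/(-2 + 683/538) = 1588345848570096/1929736013 - 491105/(-393/538) = 1588345848570096/1929736013 - 491105*(-538/393) = 1588345848570096/1929736013 + 264214490/393 = 1134084134997476098/758386253109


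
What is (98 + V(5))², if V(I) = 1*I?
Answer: 10609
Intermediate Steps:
V(I) = I
(98 + V(5))² = (98 + 5)² = 103² = 10609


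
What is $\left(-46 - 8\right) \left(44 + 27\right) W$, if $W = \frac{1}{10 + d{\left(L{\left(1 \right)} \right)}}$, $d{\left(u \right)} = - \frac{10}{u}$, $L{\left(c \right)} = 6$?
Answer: $- \frac{11502}{25} \approx -460.08$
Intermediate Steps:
$W = \frac{3}{25}$ ($W = \frac{1}{10 - \frac{10}{6}} = \frac{1}{10 - \frac{5}{3}} = \frac{1}{\frac{25}{3}} = \frac{3}{25} \approx 0.12$)
$\left(-46 - 8\right) \left(44 + 27\right) W = \left(-46 - 8\right) \left(44 + 27\right) \frac{3}{25} = \left(-54\right) 71 \cdot \frac{3}{25} = \left(-3834\right) \frac{3}{25} = - \frac{11502}{25}$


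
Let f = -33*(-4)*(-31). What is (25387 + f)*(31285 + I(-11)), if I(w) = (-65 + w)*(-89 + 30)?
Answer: 761700855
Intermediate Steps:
I(w) = 3835 - 59*w (I(w) = (-65 + w)*(-59) = 3835 - 59*w)
f = -4092 (f = 132*(-31) = -4092)
(25387 + f)*(31285 + I(-11)) = (25387 - 4092)*(31285 + (3835 - 59*(-11))) = 21295*(31285 + (3835 + 649)) = 21295*(31285 + 4484) = 21295*35769 = 761700855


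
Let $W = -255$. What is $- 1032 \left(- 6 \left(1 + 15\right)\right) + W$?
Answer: $98817$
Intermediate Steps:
$- 1032 \left(- 6 \left(1 + 15\right)\right) + W = - 1032 \left(- 6 \left(1 + 15\right)\right) - 255 = - 1032 \left(\left(-6\right) 16\right) - 255 = \left(-1032\right) \left(-96\right) - 255 = 99072 - 255 = 98817$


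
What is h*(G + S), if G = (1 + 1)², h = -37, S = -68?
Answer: 2368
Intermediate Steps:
G = 4 (G = 2² = 4)
h*(G + S) = -37*(4 - 68) = -37*(-64) = 2368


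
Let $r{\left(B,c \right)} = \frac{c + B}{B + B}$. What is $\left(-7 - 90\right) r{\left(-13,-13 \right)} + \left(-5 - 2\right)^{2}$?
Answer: $-48$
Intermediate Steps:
$r{\left(B,c \right)} = \frac{B + c}{2 B}$
$\left(-7 - 90\right) r{\left(-13,-13 \right)} + \left(-5 - 2\right)^{2} = \left(-7 - 90\right) \frac{-13 - 13}{2 \left(-13\right)} + \left(-5 - 2\right)^{2} = \left(-7 - 90\right) \frac{1}{2} \left(- \frac{1}{13}\right) \left(-26\right) + \left(-7\right)^{2} = \left(-97\right) 1 + 49 = -97 + 49 = -48$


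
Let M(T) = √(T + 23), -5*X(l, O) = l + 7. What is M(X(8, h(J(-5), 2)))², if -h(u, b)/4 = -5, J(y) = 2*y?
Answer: 20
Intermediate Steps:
h(u, b) = 20 (h(u, b) = -4*(-5) = 20)
X(l, O) = -7/5 - l/5 (X(l, O) = -(l + 7)/5 = -(7 + l)/5 = -7/5 - l/5)
M(T) = √(23 + T)
M(X(8, h(J(-5), 2)))² = (√(23 + (-7/5 - ⅕*8)))² = (√(23 + (-7/5 - 8/5)))² = (√(23 - 3))² = (√20)² = (2*√5)² = 20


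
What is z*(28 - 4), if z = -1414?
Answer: -33936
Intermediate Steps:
z*(28 - 4) = -1414*(28 - 4) = -1414*24 = -33936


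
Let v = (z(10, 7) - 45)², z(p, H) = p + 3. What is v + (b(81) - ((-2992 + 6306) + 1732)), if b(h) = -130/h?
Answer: -325912/81 ≈ -4023.6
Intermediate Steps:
z(p, H) = 3 + p
v = 1024 (v = ((3 + 10) - 45)² = (13 - 45)² = (-32)² = 1024)
v + (b(81) - ((-2992 + 6306) + 1732)) = 1024 + (-130/81 - ((-2992 + 6306) + 1732)) = 1024 + (-130*1/81 - (3314 + 1732)) = 1024 + (-130/81 - 1*5046) = 1024 + (-130/81 - 5046) = 1024 - 408856/81 = -325912/81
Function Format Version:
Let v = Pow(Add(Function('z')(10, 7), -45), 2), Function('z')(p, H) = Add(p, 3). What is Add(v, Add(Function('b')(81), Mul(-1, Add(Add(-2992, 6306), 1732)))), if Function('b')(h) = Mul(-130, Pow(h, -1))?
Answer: Rational(-325912, 81) ≈ -4023.6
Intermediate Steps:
Function('z')(p, H) = Add(3, p)
v = 1024 (v = Pow(Add(Add(3, 10), -45), 2) = Pow(Add(13, -45), 2) = Pow(-32, 2) = 1024)
Add(v, Add(Function('b')(81), Mul(-1, Add(Add(-2992, 6306), 1732)))) = Add(1024, Add(Mul(-130, Pow(81, -1)), Mul(-1, Add(Add(-2992, 6306), 1732)))) = Add(1024, Add(Mul(-130, Rational(1, 81)), Mul(-1, Add(3314, 1732)))) = Add(1024, Add(Rational(-130, 81), Mul(-1, 5046))) = Add(1024, Add(Rational(-130, 81), -5046)) = Add(1024, Rational(-408856, 81)) = Rational(-325912, 81)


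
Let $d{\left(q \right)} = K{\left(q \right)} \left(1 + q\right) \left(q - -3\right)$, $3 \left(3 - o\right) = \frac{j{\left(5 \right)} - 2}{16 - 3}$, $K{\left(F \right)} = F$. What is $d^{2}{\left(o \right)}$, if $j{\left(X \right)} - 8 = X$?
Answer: $\frac{11747824800100}{3518743761} \approx 3338.6$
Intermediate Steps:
$j{\left(X \right)} = 8 + X$
$o = \frac{106}{39}$ ($o = 3 - \frac{\left(\left(8 + 5\right) - 2\right) \frac{1}{16 - 3}}{3} = 3 - \frac{\left(13 - 2\right) \frac{1}{13}}{3} = 3 - \frac{11 \cdot \frac{1}{13}}{3} = 3 - \frac{11}{39} = \frac{106}{39} \approx 2.7179$)
$d{\left(q \right)} = q \left(1 + q\right) \left(3 + q\right)$ ($d{\left(q \right)} = q \left(1 + q\right) \left(q - -3\right) = q \left(1 + q\right) \left(q + 3\right) = q \left(1 + q\right) \left(3 + q\right)$)
$d^{2}{\left(o \right)} = \left(\frac{106 \left(3 + \left(\frac{106}{39}\right)^{2} + 4 \cdot \frac{106}{39}\right)}{39}\right)^{2} = \left(\frac{106 \left(3 + \frac{11236}{1521} + \frac{424}{39}\right)}{39}\right)^{2} = \left(\frac{106}{39} \cdot \frac{32335}{1521}\right)^{2} = \left(\frac{3427510}{59319}\right)^{2} = \frac{11747824800100}{3518743761}$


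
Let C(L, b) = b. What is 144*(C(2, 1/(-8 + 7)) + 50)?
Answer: 7056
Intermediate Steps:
144*(C(2, 1/(-8 + 7)) + 50) = 144*(1/(-8 + 7) + 50) = 144*(1/(-1) + 50) = 144*(-1 + 50) = 144*49 = 7056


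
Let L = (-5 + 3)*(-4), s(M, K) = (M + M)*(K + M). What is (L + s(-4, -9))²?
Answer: 12544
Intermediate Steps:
s(M, K) = 2*M*(K + M) (s(M, K) = (2*M)*(K + M) = 2*M*(K + M))
L = 8 (L = -2*(-4) = 8)
(L + s(-4, -9))² = (8 + 2*(-4)*(-9 - 4))² = (8 + 2*(-4)*(-13))² = (8 + 104)² = 112² = 12544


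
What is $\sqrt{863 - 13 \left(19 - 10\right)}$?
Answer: $\sqrt{746} \approx 27.313$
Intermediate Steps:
$\sqrt{863 - 13 \left(19 - 10\right)} = \sqrt{863 - 117} = \sqrt{746}$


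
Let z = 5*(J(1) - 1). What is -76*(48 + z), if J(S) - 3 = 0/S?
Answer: -4408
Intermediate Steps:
J(S) = 3 (J(S) = 3 + 0/S = 3 + 0 = 3)
z = 10 (z = 5*(3 - 1) = 5*2 = 10)
-76*(48 + z) = -76*(48 + 10) = -76*58 = -4408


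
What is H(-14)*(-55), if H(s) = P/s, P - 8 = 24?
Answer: 880/7 ≈ 125.71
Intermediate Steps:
P = 32 (P = 8 + 24 = 32)
H(s) = 32/s
H(-14)*(-55) = (32/(-14))*(-55) = (32*(-1/14))*(-55) = -16/7*(-55) = 880/7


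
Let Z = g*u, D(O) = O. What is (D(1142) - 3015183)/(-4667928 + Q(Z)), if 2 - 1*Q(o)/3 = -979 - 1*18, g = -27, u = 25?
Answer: 3014041/4664931 ≈ 0.64611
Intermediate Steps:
Z = -675 (Z = -27*25 = -675)
Q(o) = 2997 (Q(o) = 6 - 3*(-979 - 1*18) = 6 - 3*(-979 - 18) = 6 - 3*(-997) = 6 + 2991 = 2997)
(D(1142) - 3015183)/(-4667928 + Q(Z)) = (1142 - 3015183)/(-4667928 + 2997) = -3014041/(-4664931) = -3014041*(-1/4664931) = 3014041/4664931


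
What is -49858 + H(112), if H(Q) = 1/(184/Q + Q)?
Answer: -79324064/1591 ≈ -49858.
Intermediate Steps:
H(Q) = 1/(Q + 184/Q)
-49858 + H(112) = -49858 + 112/(184 + 112²) = -49858 + 112/(184 + 12544) = -49858 + 112/12728 = -49858 + 112*(1/12728) = -49858 + 14/1591 = -79324064/1591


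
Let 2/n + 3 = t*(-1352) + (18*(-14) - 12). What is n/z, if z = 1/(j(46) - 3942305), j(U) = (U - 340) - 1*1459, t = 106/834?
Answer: 3289344372/182995 ≈ 17975.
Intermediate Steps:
t = 53/417 (t = 106*(1/834) = 53/417 ≈ 0.12710)
j(U) = -1799 + U (j(U) = (-340 + U) - 1459 = -1799 + U)
z = -1/3944058 (z = 1/((-1799 + 46) - 3942305) = 1/(-1753 - 3942305) = 1/(-3944058) = -1/3944058 ≈ -2.5355e-7)
n = -834/182995 (n = 2/(-3 + ((53/417)*(-1352) + (18*(-14) - 12))) = 2/(-3 + (-71656/417 + (-252 - 12))) = 2/(-3 + (-71656/417 - 264)) = 2/(-3 - 181744/417) = 2/(-182995/417) = 2*(-417/182995) = -834/182995 ≈ -0.0045575)
n/z = -834/(182995*(-1/3944058)) = -834/182995*(-3944058) = 3289344372/182995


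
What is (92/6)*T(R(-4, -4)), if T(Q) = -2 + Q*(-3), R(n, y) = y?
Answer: 460/3 ≈ 153.33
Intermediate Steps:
T(Q) = -2 - 3*Q
(92/6)*T(R(-4, -4)) = (92/6)*(-2 - 3*(-4)) = (92*(1/6))*(-2 + 12) = (46/3)*10 = 460/3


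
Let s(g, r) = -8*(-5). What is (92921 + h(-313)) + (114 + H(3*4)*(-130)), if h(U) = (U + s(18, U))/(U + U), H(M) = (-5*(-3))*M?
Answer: 43591783/626 ≈ 69635.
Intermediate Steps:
s(g, r) = 40
H(M) = 15*M
h(U) = (40 + U)/(2*U) (h(U) = (U + 40)/(U + U) = (40 + U)/((2*U)) = (40 + U)*(1/(2*U)) = (40 + U)/(2*U))
(92921 + h(-313)) + (114 + H(3*4)*(-130)) = (92921 + (½)*(40 - 313)/(-313)) + (114 + (15*(3*4))*(-130)) = (92921 + (½)*(-1/313)*(-273)) + (114 + (15*12)*(-130)) = (92921 + 273/626) + (114 + 180*(-130)) = 58168819/626 + (114 - 23400) = 58168819/626 - 23286 = 43591783/626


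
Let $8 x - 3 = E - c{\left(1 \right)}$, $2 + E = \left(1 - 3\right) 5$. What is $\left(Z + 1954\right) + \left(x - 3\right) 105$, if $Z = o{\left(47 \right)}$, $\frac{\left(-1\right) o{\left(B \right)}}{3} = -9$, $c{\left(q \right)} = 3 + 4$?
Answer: $1456$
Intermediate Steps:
$c{\left(q \right)} = 7$
$o{\left(B \right)} = 27$ ($o{\left(B \right)} = \left(-3\right) \left(-9\right) = 27$)
$E = -12$ ($E = -2 + \left(1 - 3\right) 5 = -2 - 10 = -12$)
$Z = 27$
$x = -2$ ($x = \frac{3}{8} + \frac{-12 - 7}{8} = \frac{3}{8} + \frac{1}{8} \left(-19\right) = \frac{3}{8} - \frac{19}{8} = -2$)
$\left(Z + 1954\right) + \left(x - 3\right) 105 = \left(27 + 1954\right) + \left(-2 - 3\right) 105 = 1981 - 525 = 1456$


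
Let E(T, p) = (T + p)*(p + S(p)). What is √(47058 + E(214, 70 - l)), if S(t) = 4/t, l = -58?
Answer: √1453515/4 ≈ 301.40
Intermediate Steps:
E(T, p) = (T + p)*(p + 4/p)
√(47058 + E(214, 70 - l)) = √(47058 + (4 + (70 - 1*(-58))² + 214*(70 - 1*(-58)) + 4*214/(70 - 1*(-58)))) = √(47058 + (4 + (70 + 58)² + 214*(70 + 58) + 4*214/(70 + 58))) = √(47058 + (4 + 128² + 214*128 + 4*214/128)) = √(47058 + (4 + 16384 + 27392 + 4*214*(1/128))) = √(47058 + (4 + 16384 + 27392 + 107/16)) = √(47058 + 700587/16) = √(1453515/16) = √1453515/4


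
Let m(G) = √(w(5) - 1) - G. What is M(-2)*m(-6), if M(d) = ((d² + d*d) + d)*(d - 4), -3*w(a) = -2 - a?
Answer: -216 - 24*√3 ≈ -257.57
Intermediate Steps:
w(a) = ⅔ + a/3 (w(a) = -(-2 - a)/3 = ⅔ + a/3)
m(G) = -G + 2*√3/3 (m(G) = √((⅔ + (⅓)*5) - 1) - G = √((⅔ + 5/3) - 1) - G = √(7/3 - 1) - G = √(4/3) - G = 2*√3/3 - G = -G + 2*√3/3)
M(d) = (-4 + d)*(d + 2*d²) (M(d) = ((d² + d²) + d)*(-4 + d) = (2*d² + d)*(-4 + d) = (d + 2*d²)*(-4 + d) = (-4 + d)*(d + 2*d²))
M(-2)*m(-6) = (-2*(-4 - 7*(-2) + 2*(-2)²))*(-1*(-6) + 2*√3/3) = (-2*(-4 + 14 + 2*4))*(6 + 2*√3/3) = (-2*(-4 + 14 + 8))*(6 + 2*√3/3) = (-2*18)*(6 + 2*√3/3) = -36*(6 + 2*√3/3) = -216 - 24*√3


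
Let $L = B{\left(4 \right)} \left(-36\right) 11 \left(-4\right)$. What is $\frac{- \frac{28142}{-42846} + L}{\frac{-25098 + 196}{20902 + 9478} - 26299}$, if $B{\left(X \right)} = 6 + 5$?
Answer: $- \frac{5670251145370}{8558365553403} \approx -0.66254$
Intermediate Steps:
$B{\left(X \right)} = 11$
$L = 17424$ ($L = 11 \left(-36\right) 11 \left(-4\right) = \left(-396\right) \left(-44\right) = 17424$)
$\frac{- \frac{28142}{-42846} + L}{\frac{-25098 + 196}{20902 + 9478} - 26299} = \frac{- \frac{28142}{-42846} + 17424}{\frac{-25098 + 196}{20902 + 9478} - 26299} = \frac{\left(-28142\right) \left(- \frac{1}{42846}\right) + 17424}{- \frac{24902}{30380} - 26299} = \frac{\frac{14071}{21423} + 17424}{\left(-24902\right) \frac{1}{30380} - 26299} = \frac{373288423}{21423 \left(- \frac{12451}{15190} - 26299\right)} = \frac{373288423}{21423 \left(- \frac{399494261}{15190}\right)} = \frac{373288423}{21423} \left(- \frac{15190}{399494261}\right) = - \frac{5670251145370}{8558365553403}$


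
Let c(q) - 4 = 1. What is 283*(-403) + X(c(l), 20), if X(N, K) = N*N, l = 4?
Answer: -114024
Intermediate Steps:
c(q) = 5 (c(q) = 4 + 1 = 5)
X(N, K) = N²
283*(-403) + X(c(l), 20) = 283*(-403) + 5² = -114049 + 25 = -114024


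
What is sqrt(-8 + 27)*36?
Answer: 36*sqrt(19) ≈ 156.92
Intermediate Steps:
sqrt(-8 + 27)*36 = sqrt(19)*36 = 36*sqrt(19)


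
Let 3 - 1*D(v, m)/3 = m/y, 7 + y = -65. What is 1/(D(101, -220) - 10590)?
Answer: -6/63541 ≈ -9.4427e-5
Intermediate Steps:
y = -72 (y = -7 - 65 = -72)
D(v, m) = 9 + m/24 (D(v, m) = 9 - 3*m/(-72) = 9 - 3*m*(-1)/72 = 9 - (-1)*m/24 = 9 + m/24)
1/(D(101, -220) - 10590) = 1/((9 + (1/24)*(-220)) - 10590) = 1/((9 - 55/6) - 10590) = 1/(-⅙ - 10590) = 1/(-63541/6) = -6/63541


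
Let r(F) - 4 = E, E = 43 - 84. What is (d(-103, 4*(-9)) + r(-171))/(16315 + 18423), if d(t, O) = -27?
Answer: -32/17369 ≈ -0.0018424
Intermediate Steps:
E = -41
r(F) = -37 (r(F) = 4 - 41 = -37)
(d(-103, 4*(-9)) + r(-171))/(16315 + 18423) = (-27 - 37)/(16315 + 18423) = -64/34738 = -64*1/34738 = -32/17369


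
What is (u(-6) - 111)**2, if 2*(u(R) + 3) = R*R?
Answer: 9216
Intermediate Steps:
u(R) = -3 + R**2/2 (u(R) = -3 + (R*R)/2 = -3 + R**2/2)
(u(-6) - 111)**2 = ((-3 + (1/2)*(-6)**2) - 111)**2 = ((-3 + (1/2)*36) - 111)**2 = ((-3 + 18) - 111)**2 = (15 - 111)**2 = (-96)**2 = 9216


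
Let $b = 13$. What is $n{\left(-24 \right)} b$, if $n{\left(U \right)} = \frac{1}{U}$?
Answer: $- \frac{13}{24} \approx -0.54167$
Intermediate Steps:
$n{\left(-24 \right)} b = \frac{1}{-24} \cdot 13 = \left(- \frac{1}{24}\right) 13 = - \frac{13}{24}$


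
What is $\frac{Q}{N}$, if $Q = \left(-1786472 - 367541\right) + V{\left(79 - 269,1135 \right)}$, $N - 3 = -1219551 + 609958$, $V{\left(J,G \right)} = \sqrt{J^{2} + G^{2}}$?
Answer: $\frac{2154013}{609590} - \frac{\sqrt{52973}}{121918} \approx 3.5317$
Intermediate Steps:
$V{\left(J,G \right)} = \sqrt{G^{2} + J^{2}}$
$N = -609590$ ($N = 3 + \left(-1219551 + 609958\right) = 3 - 609593 = -609590$)
$Q = -2154013 + 5 \sqrt{52973}$ ($Q = \left(-1786472 - 367541\right) + \sqrt{1135^{2} + \left(79 - 269\right)^{2}} = -2154013 + \sqrt{1288225 + \left(79 - 269\right)^{2}} = -2154013 + \sqrt{1288225 + \left(-190\right)^{2}} = -2154013 + \sqrt{1288225 + 36100} = -2154013 + \sqrt{1324325} = -2154013 + 5 \sqrt{52973} \approx -2.1529 \cdot 10^{6}$)
$\frac{Q}{N} = \frac{-2154013 + 5 \sqrt{52973}}{-609590} = \left(-2154013 + 5 \sqrt{52973}\right) \left(- \frac{1}{609590}\right) = \frac{2154013}{609590} - \frac{\sqrt{52973}}{121918}$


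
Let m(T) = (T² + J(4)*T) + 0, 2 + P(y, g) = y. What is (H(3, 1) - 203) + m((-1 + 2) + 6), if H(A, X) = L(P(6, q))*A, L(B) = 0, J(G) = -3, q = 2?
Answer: -175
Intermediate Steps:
P(y, g) = -2 + y
H(A, X) = 0 (H(A, X) = 0*A = 0)
m(T) = T² - 3*T (m(T) = (T² - 3*T) + 0 = T² - 3*T)
(H(3, 1) - 203) + m((-1 + 2) + 6) = (0 - 203) + ((-1 + 2) + 6)*(-3 + ((-1 + 2) + 6)) = -203 + (1 + 6)*(-3 + (1 + 6)) = -203 + 7*(-3 + 7) = -203 + 7*4 = -203 + 28 = -175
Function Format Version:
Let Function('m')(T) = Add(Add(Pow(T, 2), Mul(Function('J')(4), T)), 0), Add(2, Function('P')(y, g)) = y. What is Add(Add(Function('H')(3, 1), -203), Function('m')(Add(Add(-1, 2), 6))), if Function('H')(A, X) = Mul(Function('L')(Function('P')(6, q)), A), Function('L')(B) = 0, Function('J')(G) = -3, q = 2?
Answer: -175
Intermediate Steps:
Function('P')(y, g) = Add(-2, y)
Function('H')(A, X) = 0 (Function('H')(A, X) = Mul(0, A) = 0)
Function('m')(T) = Add(Pow(T, 2), Mul(-3, T)) (Function('m')(T) = Add(Add(Pow(T, 2), Mul(-3, T)), 0) = Add(Pow(T, 2), Mul(-3, T)))
Add(Add(Function('H')(3, 1), -203), Function('m')(Add(Add(-1, 2), 6))) = Add(Add(0, -203), Mul(Add(Add(-1, 2), 6), Add(-3, Add(Add(-1, 2), 6)))) = Add(-203, Mul(Add(1, 6), Add(-3, Add(1, 6)))) = Add(-203, Mul(7, Add(-3, 7))) = Add(-203, Mul(7, 4)) = Add(-203, 28) = -175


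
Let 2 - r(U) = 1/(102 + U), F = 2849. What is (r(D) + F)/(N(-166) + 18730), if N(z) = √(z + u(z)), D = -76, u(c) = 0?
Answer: 694180625/4560569858 - 74125*I*√166/9121139716 ≈ 0.15221 - 0.00010471*I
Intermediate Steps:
N(z) = √z (N(z) = √(z + 0) = √z)
r(U) = 2 - 1/(102 + U)
(r(D) + F)/(N(-166) + 18730) = ((203 + 2*(-76))/(102 - 76) + 2849)/(√(-166) + 18730) = ((203 - 152)/26 + 2849)/(I*√166 + 18730) = ((1/26)*51 + 2849)/(18730 + I*√166) = (51/26 + 2849)/(18730 + I*√166) = 74125/(26*(18730 + I*√166))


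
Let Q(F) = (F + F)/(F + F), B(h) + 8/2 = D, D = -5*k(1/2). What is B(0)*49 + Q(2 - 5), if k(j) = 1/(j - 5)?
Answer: -1265/9 ≈ -140.56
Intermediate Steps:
k(j) = 1/(-5 + j)
D = 10/9 (D = -5/(-5 + 1/2) = -5/(-5 + ½) = -5/(-9/2) = -5*(-2/9) = 10/9 ≈ 1.1111)
B(h) = -26/9 (B(h) = -4 + 10/9 = -26/9)
Q(F) = 1 (Q(F) = (2*F)/((2*F)) = (2*F)*(1/(2*F)) = 1)
B(0)*49 + Q(2 - 5) = -26/9*49 + 1 = -1274/9 + 1 = -1265/9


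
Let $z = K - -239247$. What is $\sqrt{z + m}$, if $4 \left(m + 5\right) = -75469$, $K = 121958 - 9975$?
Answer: $\frac{43 \sqrt{719}}{2} \approx 576.5$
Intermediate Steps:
$K = 111983$
$m = - \frac{75489}{4}$ ($m = -5 + \frac{1}{4} \left(-75469\right) = -5 - \frac{75469}{4} = - \frac{75489}{4} \approx -18872.0$)
$z = 351230$ ($z = 111983 - -239247 = 111983 + 239247 = 351230$)
$\sqrt{z + m} = \sqrt{351230 - \frac{75489}{4}} = \sqrt{\frac{1329431}{4}} = \frac{43 \sqrt{719}}{2}$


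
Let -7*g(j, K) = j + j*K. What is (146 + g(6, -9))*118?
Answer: 126260/7 ≈ 18037.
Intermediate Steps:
g(j, K) = -j/7 - K*j/7 (g(j, K) = -(j + j*K)/7 = -(j + K*j)/7 = -j/7 - K*j/7)
(146 + g(6, -9))*118 = (146 - ⅐*6*(1 - 9))*118 = (146 - ⅐*6*(-8))*118 = (146 + 48/7)*118 = (1070/7)*118 = 126260/7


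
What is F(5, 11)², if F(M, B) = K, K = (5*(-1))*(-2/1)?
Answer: 100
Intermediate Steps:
K = 10 (K = -(-10) = -5*(-2) = 10)
F(M, B) = 10
F(5, 11)² = 10² = 100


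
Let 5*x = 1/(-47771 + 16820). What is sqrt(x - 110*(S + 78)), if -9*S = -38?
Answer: I*sqrt(24067377252195)/51585 ≈ 95.102*I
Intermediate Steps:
S = 38/9 (S = -1/9*(-38) = 38/9 ≈ 4.2222)
x = -1/154755 (x = 1/(5*(-47771 + 16820)) = (1/5)/(-30951) = (1/5)*(-1/30951) = -1/154755 ≈ -6.4618e-6)
sqrt(x - 110*(S + 78)) = sqrt(-1/154755 - 110*(38/9 + 78)) = sqrt(-1/154755 - 110*740/9) = sqrt(-1/154755 - 81400/9) = sqrt(-466557667/51585) = I*sqrt(24067377252195)/51585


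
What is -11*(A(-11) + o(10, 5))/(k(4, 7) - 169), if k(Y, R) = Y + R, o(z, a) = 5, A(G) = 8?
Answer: 143/158 ≈ 0.90506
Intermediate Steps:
k(Y, R) = R + Y
-11*(A(-11) + o(10, 5))/(k(4, 7) - 169) = -11*(8 + 5)/((7 + 4) - 169) = -143/(11 - 169) = -143/(-158) = -143*(-1)/158 = -11*(-13/158) = 143/158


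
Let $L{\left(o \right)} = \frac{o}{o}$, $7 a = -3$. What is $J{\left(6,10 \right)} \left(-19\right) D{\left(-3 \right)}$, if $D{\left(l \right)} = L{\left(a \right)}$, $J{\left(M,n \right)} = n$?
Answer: $-190$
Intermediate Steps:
$a = - \frac{3}{7}$ ($a = \frac{1}{7} \left(-3\right) = - \frac{3}{7} \approx -0.42857$)
$L{\left(o \right)} = 1$
$D{\left(l \right)} = 1$
$J{\left(6,10 \right)} \left(-19\right) D{\left(-3 \right)} = 10 \left(-19\right) 1 = \left(-190\right) 1 = -190$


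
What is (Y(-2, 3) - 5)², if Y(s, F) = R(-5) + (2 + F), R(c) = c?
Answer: 25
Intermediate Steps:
Y(s, F) = -3 + F (Y(s, F) = -5 + (2 + F) = -3 + F)
(Y(-2, 3) - 5)² = ((-3 + 3) - 5)² = (0 - 5)² = (-5)² = 25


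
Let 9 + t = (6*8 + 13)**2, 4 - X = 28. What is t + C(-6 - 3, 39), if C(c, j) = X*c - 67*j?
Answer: 1315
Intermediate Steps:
X = -24 (X = 4 - 1*28 = 4 - 28 = -24)
t = 3712 (t = -9 + (6*8 + 13)**2 = -9 + (48 + 13)**2 = -9 + 61**2 = -9 + 3721 = 3712)
C(c, j) = -67*j - 24*c (C(c, j) = -24*c - 67*j = -67*j - 24*c)
t + C(-6 - 3, 39) = 3712 + (-67*39 - 24*(-6 - 3)) = 3712 + (-2613 - 24*(-9)) = 3712 + (-2613 + 216) = 3712 - 2397 = 1315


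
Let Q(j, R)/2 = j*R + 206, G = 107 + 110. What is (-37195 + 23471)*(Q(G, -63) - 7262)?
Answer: 469251008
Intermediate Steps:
G = 217
Q(j, R) = 412 + 2*R*j (Q(j, R) = 2*(j*R + 206) = 2*(R*j + 206) = 2*(206 + R*j) = 412 + 2*R*j)
(-37195 + 23471)*(Q(G, -63) - 7262) = (-37195 + 23471)*((412 + 2*(-63)*217) - 7262) = -13724*((412 - 27342) - 7262) = -13724*(-26930 - 7262) = -13724*(-34192) = 469251008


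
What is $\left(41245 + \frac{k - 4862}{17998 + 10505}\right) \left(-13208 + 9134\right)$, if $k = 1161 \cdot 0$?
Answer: $- \frac{1596466664534}{9501} \approx -1.6803 \cdot 10^{8}$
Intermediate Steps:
$k = 0$
$\left(41245 + \frac{k - 4862}{17998 + 10505}\right) \left(-13208 + 9134\right) = \left(41245 + \frac{0 - 4862}{17998 + 10505}\right) \left(-13208 + 9134\right) = \left(41245 - \frac{4862}{28503}\right) \left(-4074\right) = \frac{1175601373}{28503} \left(-4074\right) = - \frac{1596466664534}{9501}$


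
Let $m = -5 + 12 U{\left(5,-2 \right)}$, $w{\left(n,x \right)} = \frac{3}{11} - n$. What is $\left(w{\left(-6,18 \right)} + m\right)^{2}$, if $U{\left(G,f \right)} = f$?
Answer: $\frac{62500}{121} \approx 516.53$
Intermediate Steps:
$w{\left(n,x \right)} = \frac{3}{11} - n$ ($w{\left(n,x \right)} = 3 \cdot \frac{1}{11} - n = \frac{3}{11} - n$)
$m = -29$ ($m = -5 + 12 \left(-2\right) = -5 - 24 = -29$)
$\left(w{\left(-6,18 \right)} + m\right)^{2} = \left(\left(\frac{3}{11} - -6\right) - 29\right)^{2} = \left(\left(\frac{3}{11} + 6\right) - 29\right)^{2} = \left(\frac{69}{11} - 29\right)^{2} = \left(- \frac{250}{11}\right)^{2} = \frac{62500}{121}$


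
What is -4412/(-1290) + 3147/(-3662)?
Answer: 6048557/2361990 ≈ 2.5608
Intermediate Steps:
-4412/(-1290) + 3147/(-3662) = -4412*(-1/1290) + 3147*(-1/3662) = 2206/645 - 3147/3662 = 6048557/2361990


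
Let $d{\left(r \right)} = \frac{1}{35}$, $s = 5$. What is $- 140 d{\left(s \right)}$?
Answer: $-4$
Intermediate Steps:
$d{\left(r \right)} = \frac{1}{35}$
$- 140 d{\left(s \right)} = \left(-140\right) \frac{1}{35} = -4$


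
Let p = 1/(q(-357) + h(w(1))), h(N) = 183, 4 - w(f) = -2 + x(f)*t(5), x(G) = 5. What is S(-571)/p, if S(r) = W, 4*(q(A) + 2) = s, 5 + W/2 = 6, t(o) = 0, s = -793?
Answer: -69/2 ≈ -34.500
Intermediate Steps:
W = 2 (W = -10 + 2*6 = -10 + 12 = 2)
q(A) = -801/4 (q(A) = -2 + (1/4)*(-793) = -2 - 793/4 = -801/4)
w(f) = 6 (w(f) = 4 - (-2 + 5*0) = 4 - (-2 + 0) = 4 - 1*(-2) = 4 + 2 = 6)
S(r) = 2
p = -4/69 (p = 1/(-801/4 + 183) = 1/(-69/4) = -4/69 ≈ -0.057971)
S(-571)/p = 2/(-4/69) = 2*(-69/4) = -69/2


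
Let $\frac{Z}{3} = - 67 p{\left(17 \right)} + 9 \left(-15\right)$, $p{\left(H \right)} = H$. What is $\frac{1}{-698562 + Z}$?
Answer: $- \frac{1}{702384} \approx -1.4237 \cdot 10^{-6}$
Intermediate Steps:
$Z = -3822$ ($Z = 3 \left(\left(-67\right) 17 + 9 \left(-15\right)\right) = 3 \left(-1139 - 135\right) = 3 \left(-1274\right) = -3822$)
$\frac{1}{-698562 + Z} = \frac{1}{-698562 - 3822} = \frac{1}{-702384} = - \frac{1}{702384}$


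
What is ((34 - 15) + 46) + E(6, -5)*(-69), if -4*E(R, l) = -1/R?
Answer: 497/8 ≈ 62.125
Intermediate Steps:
E(R, l) = 1/(4*R) (E(R, l) = -(-1)/(4*R) = 1/(4*R))
((34 - 15) + 46) + E(6, -5)*(-69) = ((34 - 15) + 46) + ((1/4)/6)*(-69) = (19 + 46) + ((1/4)*(1/6))*(-69) = 65 + (1/24)*(-69) = 65 - 23/8 = 497/8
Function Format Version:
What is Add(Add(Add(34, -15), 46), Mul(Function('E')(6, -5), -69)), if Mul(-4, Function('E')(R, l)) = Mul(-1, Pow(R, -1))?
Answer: Rational(497, 8) ≈ 62.125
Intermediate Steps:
Function('E')(R, l) = Mul(Rational(1, 4), Pow(R, -1)) (Function('E')(R, l) = Mul(Rational(-1, 4), Mul(-1, Pow(R, -1))) = Mul(Rational(1, 4), Pow(R, -1)))
Add(Add(Add(34, -15), 46), Mul(Function('E')(6, -5), -69)) = Add(Add(Add(34, -15), 46), Mul(Mul(Rational(1, 4), Pow(6, -1)), -69)) = Add(Add(19, 46), Mul(Mul(Rational(1, 4), Rational(1, 6)), -69)) = Add(65, Mul(Rational(1, 24), -69)) = Add(65, Rational(-23, 8)) = Rational(497, 8)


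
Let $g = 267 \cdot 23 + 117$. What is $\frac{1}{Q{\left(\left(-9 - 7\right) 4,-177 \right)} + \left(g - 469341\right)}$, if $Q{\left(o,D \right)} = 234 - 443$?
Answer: $- \frac{1}{463292} \approx -2.1585 \cdot 10^{-6}$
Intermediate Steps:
$Q{\left(o,D \right)} = -209$
$g = 6258$ ($g = 6141 + 117 = 6258$)
$\frac{1}{Q{\left(\left(-9 - 7\right) 4,-177 \right)} + \left(g - 469341\right)} = \frac{1}{-209 + \left(6258 - 469341\right)} = \frac{1}{-209 - 463083} = \frac{1}{-463292} = - \frac{1}{463292}$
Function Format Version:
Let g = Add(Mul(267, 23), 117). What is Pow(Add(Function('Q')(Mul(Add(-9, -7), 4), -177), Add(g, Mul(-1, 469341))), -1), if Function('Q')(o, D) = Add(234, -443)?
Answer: Rational(-1, 463292) ≈ -2.1585e-6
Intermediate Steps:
Function('Q')(o, D) = -209
g = 6258 (g = Add(6141, 117) = 6258)
Pow(Add(Function('Q')(Mul(Add(-9, -7), 4), -177), Add(g, Mul(-1, 469341))), -1) = Pow(Add(-209, Add(6258, Mul(-1, 469341))), -1) = Pow(Add(-209, Add(6258, -469341)), -1) = Pow(Add(-209, -463083), -1) = Pow(-463292, -1) = Rational(-1, 463292)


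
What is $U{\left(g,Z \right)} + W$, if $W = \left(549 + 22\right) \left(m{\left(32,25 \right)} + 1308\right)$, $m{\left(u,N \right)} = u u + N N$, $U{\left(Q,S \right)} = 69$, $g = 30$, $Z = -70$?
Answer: $1688516$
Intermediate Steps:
$m{\left(u,N \right)} = N^{2} + u^{2}$ ($m{\left(u,N \right)} = u^{2} + N^{2} = N^{2} + u^{2}$)
$W = 1688447$ ($W = \left(549 + 22\right) \left(\left(25^{2} + 32^{2}\right) + 1308\right) = 571 \left(\left(625 + 1024\right) + 1308\right) = 571 \left(1649 + 1308\right) = 571 \cdot 2957 = 1688447$)
$U{\left(g,Z \right)} + W = 69 + 1688447 = 1688516$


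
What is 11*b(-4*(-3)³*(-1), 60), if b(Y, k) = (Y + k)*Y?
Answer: 57024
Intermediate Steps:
b(Y, k) = Y*(Y + k)
11*b(-4*(-3)³*(-1), 60) = 11*((-4*(-3)³*(-1))*(-4*(-3)³*(-1) + 60)) = 11*((-4*(-27)*(-1))*(-4*(-27)*(-1) + 60)) = 11*((108*(-1))*(108*(-1) + 60)) = 11*(-108*(-108 + 60)) = 11*(-108*(-48)) = 11*5184 = 57024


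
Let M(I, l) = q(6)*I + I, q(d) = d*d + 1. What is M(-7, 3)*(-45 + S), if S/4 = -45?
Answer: 59850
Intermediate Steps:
S = -180 (S = 4*(-45) = -180)
q(d) = 1 + d² (q(d) = d² + 1 = 1 + d²)
M(I, l) = 38*I (M(I, l) = (1 + 6²)*I + I = (1 + 36)*I + I = 37*I + I = 38*I)
M(-7, 3)*(-45 + S) = (38*(-7))*(-45 - 180) = -266*(-225) = 59850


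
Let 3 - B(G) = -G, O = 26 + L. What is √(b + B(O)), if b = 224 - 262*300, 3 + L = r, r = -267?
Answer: I*√78617 ≈ 280.39*I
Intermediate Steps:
L = -270 (L = -3 - 267 = -270)
O = -244 (O = 26 - 270 = -244)
B(G) = 3 + G (B(G) = 3 - (-1)*G = 3 + G)
b = -78376 (b = 224 - 78600 = -78376)
√(b + B(O)) = √(-78376 + (3 - 244)) = √(-78376 - 241) = √(-78617) = I*√78617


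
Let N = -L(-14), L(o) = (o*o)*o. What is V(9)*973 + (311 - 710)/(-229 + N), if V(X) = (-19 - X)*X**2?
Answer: -5550011859/2515 ≈ -2.2068e+6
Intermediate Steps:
L(o) = o**3 (L(o) = o**2*o = o**3)
V(X) = X**2*(-19 - X)
N = 2744 (N = -1*(-14)**3 = -1*(-2744) = 2744)
V(9)*973 + (311 - 710)/(-229 + N) = (9**2*(-19 - 1*9))*973 + (311 - 710)/(-229 + 2744) = (81*(-19 - 9))*973 - 399/2515 = (81*(-28))*973 - 399*1/2515 = -2268*973 - 399/2515 = -2206764 - 399/2515 = -5550011859/2515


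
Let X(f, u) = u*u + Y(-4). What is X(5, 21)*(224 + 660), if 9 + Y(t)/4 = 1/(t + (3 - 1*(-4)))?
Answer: 1077596/3 ≈ 3.5920e+5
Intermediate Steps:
Y(t) = -36 + 4/(7 + t) (Y(t) = -36 + 4/(t + (3 - 1*(-4))) = -36 + 4/(t + (3 + 4)) = -36 + 4/(t + 7) = -36 + 4/(7 + t))
X(f, u) = -104/3 + u**2 (X(f, u) = u*u + 4*(-62 - 9*(-4))/(7 - 4) = u**2 + 4*(-62 + 36)/3 = u**2 + 4*(1/3)*(-26) = u**2 - 104/3 = -104/3 + u**2)
X(5, 21)*(224 + 660) = (-104/3 + 21**2)*(224 + 660) = (-104/3 + 441)*884 = (1219/3)*884 = 1077596/3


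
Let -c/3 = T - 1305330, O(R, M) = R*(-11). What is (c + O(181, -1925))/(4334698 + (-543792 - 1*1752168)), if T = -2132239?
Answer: 396566/78413 ≈ 5.0574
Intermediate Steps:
O(R, M) = -11*R
c = 10312707 (c = -3*(-2132239 - 1305330) = -3*(-3437569) = 10312707)
(c + O(181, -1925))/(4334698 + (-543792 - 1*1752168)) = (10312707 - 11*181)/(4334698 + (-543792 - 1*1752168)) = (10312707 - 1991)/(4334698 + (-543792 - 1752168)) = 10310716/(4334698 - 2295960) = 10310716/2038738 = 10310716*(1/2038738) = 396566/78413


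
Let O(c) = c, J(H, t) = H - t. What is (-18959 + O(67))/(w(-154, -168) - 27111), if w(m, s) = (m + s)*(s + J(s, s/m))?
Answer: -207812/895755 ≈ -0.23200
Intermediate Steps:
w(m, s) = (m + s)*(2*s - s/m) (w(m, s) = (m + s)*(s + (s - s/m)) = (m + s)*(2*s - s/m))
(-18959 + O(67))/(w(-154, -168) - 27111) = (-18959 + 67)/(-168*(-154*(-1 - 168 + 2*(-154)) - 168*(-1 - 154))/(-154) - 27111) = -18892/(-168*(-1/154)*(-154*(-1 - 168 - 308) - 168*(-155)) - 27111) = -18892/(-168*(-1/154)*(-154*(-477) + 26040) - 27111) = -18892/(-168*(-1/154)*(73458 + 26040) - 27111) = -18892/(-168*(-1/154)*99498 - 27111) = -18892/(1193976/11 - 27111) = -18892/895755/11 = -18892*11/895755 = -207812/895755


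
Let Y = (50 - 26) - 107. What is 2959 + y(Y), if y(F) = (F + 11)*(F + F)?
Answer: 14911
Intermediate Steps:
Y = -83 (Y = 24 - 107 = -83)
y(F) = 2*F*(11 + F) (y(F) = (11 + F)*(2*F) = 2*F*(11 + F))
2959 + y(Y) = 2959 + 2*(-83)*(11 - 83) = 2959 + 2*(-83)*(-72) = 2959 + 11952 = 14911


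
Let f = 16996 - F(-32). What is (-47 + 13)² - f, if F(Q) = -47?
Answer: -15887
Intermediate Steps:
f = 17043 (f = 16996 - 1*(-47) = 16996 + 47 = 17043)
(-47 + 13)² - f = (-47 + 13)² - 1*17043 = (-34)² - 17043 = 1156 - 17043 = -15887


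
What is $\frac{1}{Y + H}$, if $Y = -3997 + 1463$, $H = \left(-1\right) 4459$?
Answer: $- \frac{1}{6993} \approx -0.000143$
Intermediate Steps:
$H = -4459$
$Y = -2534$
$\frac{1}{Y + H} = \frac{1}{-2534 - 4459} = \frac{1}{-6993} = - \frac{1}{6993}$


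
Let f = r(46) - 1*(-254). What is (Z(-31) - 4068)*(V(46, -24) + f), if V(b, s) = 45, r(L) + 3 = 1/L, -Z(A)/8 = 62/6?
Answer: -28259814/23 ≈ -1.2287e+6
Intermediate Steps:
Z(A) = -248/3 (Z(A) = -496/6 = -8*31/3 = -248/3)
r(L) = -3 + 1/L
f = 11547/46 (f = (-3 + 1/46) - 1*(-254) = (-3 + 1/46) + 254 = -137/46 + 254 = 11547/46 ≈ 251.02)
(Z(-31) - 4068)*(V(46, -24) + f) = (-248/3 - 4068)*(45 + 11547/46) = -12452/3*13617/46 = -28259814/23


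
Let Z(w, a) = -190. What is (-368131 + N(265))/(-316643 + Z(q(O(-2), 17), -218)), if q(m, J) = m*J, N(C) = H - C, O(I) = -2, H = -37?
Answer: 122811/105611 ≈ 1.1629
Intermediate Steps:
N(C) = -37 - C
q(m, J) = J*m
(-368131 + N(265))/(-316643 + Z(q(O(-2), 17), -218)) = (-368131 + (-37 - 1*265))/(-316643 - 190) = (-368131 + (-37 - 265))/(-316833) = (-368131 - 302)*(-1/316833) = -368433*(-1/316833) = 122811/105611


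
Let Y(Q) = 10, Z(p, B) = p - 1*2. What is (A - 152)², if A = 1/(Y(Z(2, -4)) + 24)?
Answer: 26697889/1156 ≈ 23095.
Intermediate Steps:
Z(p, B) = -2 + p (Z(p, B) = p - 2 = -2 + p)
A = 1/34 (A = 1/(10 + 24) = 1/34 ≈ 0.029412)
(A - 152)² = (1/34 - 152)² = (-5167/34)² = 26697889/1156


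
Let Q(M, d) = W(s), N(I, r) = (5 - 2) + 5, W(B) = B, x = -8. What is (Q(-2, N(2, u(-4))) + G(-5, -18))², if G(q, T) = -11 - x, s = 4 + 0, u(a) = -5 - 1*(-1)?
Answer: 1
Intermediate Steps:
u(a) = -4 (u(a) = -5 + 1 = -4)
s = 4
N(I, r) = 8 (N(I, r) = 3 + 5 = 8)
G(q, T) = -3 (G(q, T) = -11 - 1*(-8) = -11 + 8 = -3)
Q(M, d) = 4
(Q(-2, N(2, u(-4))) + G(-5, -18))² = (4 - 3)² = 1² = 1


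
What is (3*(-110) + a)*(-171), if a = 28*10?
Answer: 8550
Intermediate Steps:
a = 280
(3*(-110) + a)*(-171) = (3*(-110) + 280)*(-171) = (-330 + 280)*(-171) = -50*(-171) = 8550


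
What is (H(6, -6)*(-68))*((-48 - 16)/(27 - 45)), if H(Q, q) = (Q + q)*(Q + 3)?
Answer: 0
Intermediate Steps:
H(Q, q) = (3 + Q)*(Q + q) (H(Q, q) = (Q + q)*(3 + Q) = (3 + Q)*(Q + q))
(H(6, -6)*(-68))*((-48 - 16)/(27 - 45)) = ((6**2 + 3*6 + 3*(-6) + 6*(-6))*(-68))*((-48 - 16)/(27 - 45)) = ((36 + 18 - 18 - 36)*(-68))*(-64/(-18)) = (0*(-68))*(-64*(-1/18)) = 0*(32/9) = 0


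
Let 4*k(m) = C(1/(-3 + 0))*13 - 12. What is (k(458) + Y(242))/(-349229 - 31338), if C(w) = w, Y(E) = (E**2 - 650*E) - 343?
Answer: 1188997/4566804 ≈ 0.26036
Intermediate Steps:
Y(E) = -343 + E**2 - 650*E
k(m) = -49/12 (k(m) = (13/(-3 + 0) - 12)/4 = (13/(-3) - 12)/4 = (-1/3*13 - 12)/4 = (-13/3 - 12)/4 = (1/4)*(-49/3) = -49/12)
(k(458) + Y(242))/(-349229 - 31338) = (-49/12 + (-343 + 242**2 - 650*242))/(-349229 - 31338) = (-49/12 + (-343 + 58564 - 157300))/(-380567) = (-49/12 - 99079)*(-1/380567) = -1188997/12*(-1/380567) = 1188997/4566804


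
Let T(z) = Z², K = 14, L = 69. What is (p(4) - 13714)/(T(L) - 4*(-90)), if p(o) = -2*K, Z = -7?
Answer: -13742/409 ≈ -33.599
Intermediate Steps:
p(o) = -28 (p(o) = -2*14 = -28)
T(z) = 49 (T(z) = (-7)² = 49)
(p(4) - 13714)/(T(L) - 4*(-90)) = (-28 - 13714)/(49 - 4*(-90)) = -13742/(49 + 360) = -13742/409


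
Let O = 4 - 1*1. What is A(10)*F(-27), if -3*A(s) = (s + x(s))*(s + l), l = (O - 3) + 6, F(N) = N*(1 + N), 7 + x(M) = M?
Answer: -48672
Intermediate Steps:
O = 3 (O = 4 - 1 = 3)
x(M) = -7 + M
l = 6 (l = (3 - 3) + 6 = 0 + 6 = 6)
A(s) = -(-7 + 2*s)*(6 + s)/3 (A(s) = -(s + (-7 + s))*(s + 6)/3 = -(-7 + 2*s)*(6 + s)/3)
A(10)*F(-27) = (14 - 5/3*10 - 2/3*10**2)*(-27*(1 - 27)) = (14 - 50/3 - 2/3*100)*(-27*(-26)) = (14 - 50/3 - 200/3)*702 = -208/3*702 = -48672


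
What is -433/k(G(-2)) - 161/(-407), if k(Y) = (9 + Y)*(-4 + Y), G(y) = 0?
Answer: 182027/14652 ≈ 12.423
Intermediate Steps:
k(Y) = (-4 + Y)*(9 + Y)
-433/k(G(-2)) - 161/(-407) = -433/(-36 + 0**2 + 5*0) - 161/(-407) = -433/(-36 + 0 + 0) - 161*(-1/407) = -433/(-36) + 161/407 = -433*(-1/36) + 161/407 = 433/36 + 161/407 = 182027/14652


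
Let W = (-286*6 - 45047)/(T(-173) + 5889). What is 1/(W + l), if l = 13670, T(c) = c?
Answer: 5716/78090957 ≈ 7.3197e-5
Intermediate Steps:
W = -46763/5716 (W = (-286*6 - 45047)/(-173 + 5889) = (-1716 - 45047)/5716 = -46763*1/5716 = -46763/5716 ≈ -8.1811)
1/(W + l) = 1/(-46763/5716 + 13670) = 1/(78090957/5716) = 5716/78090957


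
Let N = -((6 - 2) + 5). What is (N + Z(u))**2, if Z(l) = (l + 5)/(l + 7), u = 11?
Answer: 5329/81 ≈ 65.790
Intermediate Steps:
Z(l) = (5 + l)/(7 + l)
N = -9 (N = -(4 + 5) = -1*9 = -9)
(N + Z(u))**2 = (-9 + (5 + 11)/(7 + 11))**2 = (-9 + 16/18)**2 = (-9 + (1/18)*16)**2 = (-9 + 8/9)**2 = (-73/9)**2 = 5329/81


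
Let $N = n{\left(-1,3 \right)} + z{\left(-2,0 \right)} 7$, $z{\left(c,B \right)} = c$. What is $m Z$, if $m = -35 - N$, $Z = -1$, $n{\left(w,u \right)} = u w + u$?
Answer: $21$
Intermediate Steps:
$n{\left(w,u \right)} = u + u w$
$N = -14$ ($N = 3 \left(1 - 1\right) - 14 = 3 \cdot 0 - 14 = 0 - 14 = -14$)
$m = -21$ ($m = -35 - -14 = -35 + 14 = -21$)
$m Z = \left(-21\right) \left(-1\right) = 21$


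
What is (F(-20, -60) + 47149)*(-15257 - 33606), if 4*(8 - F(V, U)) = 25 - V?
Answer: -9214731129/4 ≈ -2.3037e+9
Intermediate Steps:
F(V, U) = 7/4 + V/4 (F(V, U) = 8 - (25 - V)/4 = 8 + (-25/4 + V/4) = 7/4 + V/4)
(F(-20, -60) + 47149)*(-15257 - 33606) = ((7/4 + (1/4)*(-20)) + 47149)*(-15257 - 33606) = ((7/4 - 5) + 47149)*(-48863) = (-13/4 + 47149)*(-48863) = (188583/4)*(-48863) = -9214731129/4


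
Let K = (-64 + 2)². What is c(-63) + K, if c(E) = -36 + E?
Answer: 3745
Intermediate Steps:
K = 3844 (K = (-62)² = 3844)
c(-63) + K = (-36 - 63) + 3844 = -99 + 3844 = 3745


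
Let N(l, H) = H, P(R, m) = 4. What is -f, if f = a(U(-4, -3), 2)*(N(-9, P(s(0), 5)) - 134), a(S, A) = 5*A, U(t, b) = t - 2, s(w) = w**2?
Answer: 1300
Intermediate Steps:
U(t, b) = -2 + t
f = -1300 (f = (5*2)*(4 - 134) = 10*(-130) = -1300)
-f = -1*(-1300) = 1300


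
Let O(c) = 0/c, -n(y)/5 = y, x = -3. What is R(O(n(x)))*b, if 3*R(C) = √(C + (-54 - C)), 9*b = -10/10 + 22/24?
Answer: -I*√6/108 ≈ -0.02268*I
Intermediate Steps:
n(y) = -5*y
O(c) = 0
b = -1/108 (b = (-10/10 + 22/24)/9 = (-10*⅒ + 22*(1/24))/9 = (-1 + 11/12)/9 = (⅑)*(-1/12) = -1/108 ≈ -0.0092593)
R(C) = I*√6 (R(C) = √(C + (-54 - C))/3 = √(-54)/3 = (3*I*√6)/3 = I*√6)
R(O(n(x)))*b = (I*√6)*(-1/108) = -I*√6/108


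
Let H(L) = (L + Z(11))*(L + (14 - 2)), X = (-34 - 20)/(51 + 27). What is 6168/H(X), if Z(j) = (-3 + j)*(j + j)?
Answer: 347464/111671 ≈ 3.1115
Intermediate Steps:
Z(j) = 2*j*(-3 + j) (Z(j) = (-3 + j)*(2*j) = 2*j*(-3 + j))
X = -9/13 (X = -54/78 = -54*1/78 = -9/13 ≈ -0.69231)
H(L) = (12 + L)*(176 + L) (H(L) = (L + 2*11*(-3 + 11))*(L + (14 - 2)) = (L + 2*11*8)*(L + 12) = (L + 176)*(12 + L) = (176 + L)*(12 + L) = (12 + L)*(176 + L))
6168/H(X) = 6168/(2112 + (-9/13)**2 + 188*(-9/13)) = 6168/(2112 + 81/169 - 1692/13) = 6168/(335013/169) = 6168*(169/335013) = 347464/111671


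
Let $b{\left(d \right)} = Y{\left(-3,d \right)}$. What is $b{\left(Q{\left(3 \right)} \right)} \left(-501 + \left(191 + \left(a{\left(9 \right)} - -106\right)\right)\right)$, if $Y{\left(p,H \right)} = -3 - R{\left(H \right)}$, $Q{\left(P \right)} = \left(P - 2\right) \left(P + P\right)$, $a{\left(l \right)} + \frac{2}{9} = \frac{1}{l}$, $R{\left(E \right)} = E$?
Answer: $1837$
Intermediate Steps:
$a{\left(l \right)} = - \frac{2}{9} + \frac{1}{l}$
$Q{\left(P \right)} = 2 P \left(-2 + P\right)$ ($Q{\left(P \right)} = \left(-2 + P\right) 2 P = 2 P \left(-2 + P\right)$)
$Y{\left(p,H \right)} = -3 - H$
$b{\left(d \right)} = -3 - d$
$b{\left(Q{\left(3 \right)} \right)} \left(-501 + \left(191 + \left(a{\left(9 \right)} - -106\right)\right)\right) = \left(-3 - 2 \cdot 3 \left(-2 + 3\right)\right) \left(-501 + \left(191 - \left(- \frac{952}{9} - \frac{1}{9}\right)\right)\right) = \left(-3 - 2 \cdot 3 \cdot 1\right) \left(-501 + \left(191 + \left(\left(- \frac{2}{9} + \frac{1}{9}\right) + 106\right)\right)\right) = \left(-3 - 6\right) \left(-501 + \left(191 + \left(- \frac{1}{9} + 106\right)\right)\right) = \left(-3 - 6\right) \left(-501 + \left(191 + \frac{953}{9}\right)\right) = - 9 \left(-501 + \frac{2672}{9}\right) = \left(-9\right) \left(- \frac{1837}{9}\right) = 1837$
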